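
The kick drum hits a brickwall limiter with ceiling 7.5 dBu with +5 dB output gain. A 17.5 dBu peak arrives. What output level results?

12.5 dBu

At ∞:1, everything above 7.5 dBu is held at the ceiling.
Output gain then adds 5 dB: 7.5 + 5 = 12.5 dBu.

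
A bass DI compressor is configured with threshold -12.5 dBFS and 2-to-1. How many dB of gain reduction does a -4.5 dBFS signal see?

4 dB

The signal is 8 dB above threshold.
After 2:1 compression the overshoot becomes 8/2 = 4 dB.
GR = overshoot in − overshoot out = 8 − 4 = 4 dB.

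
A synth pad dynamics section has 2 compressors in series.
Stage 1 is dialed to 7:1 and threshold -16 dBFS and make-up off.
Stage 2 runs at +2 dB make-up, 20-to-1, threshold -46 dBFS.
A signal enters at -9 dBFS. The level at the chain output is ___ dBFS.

-42.45 dBFS

Stage 1: overshoot 7 dB → 7/7 = 1 dB → -15 dBFS.
Stage 2: -15 dBFS is 31 dB over -46 dBFS; at 20:1 that becomes 1.55 dB over, giving -44.45 dBFS; +2 dB make-up → -42.45 dBFS.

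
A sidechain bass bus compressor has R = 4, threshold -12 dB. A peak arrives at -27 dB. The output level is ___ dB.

-27 dB

-27 dB is 15 dB below the -12 dB threshold, so no gain reduction is applied.
Output = input = -27 dB.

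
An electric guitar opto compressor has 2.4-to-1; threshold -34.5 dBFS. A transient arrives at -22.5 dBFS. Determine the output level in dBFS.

The input is 12 dB above the -34.5 dBFS threshold.
At 2.4:1 the overshoot is divided by 2.4, leaving 5 dB above threshold.
Output = -34.5 + 5 = -29.5 dBFS.

-29.5 dBFS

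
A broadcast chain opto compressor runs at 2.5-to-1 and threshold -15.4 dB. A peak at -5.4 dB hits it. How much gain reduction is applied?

6 dB

Overshoot = -5.4 − (-15.4) = 10 dB.
After 2.5:1 compression the overshoot becomes 10/2.5 = 4 dB.
GR = overshoot in − overshoot out = 10 − 4 = 6 dB.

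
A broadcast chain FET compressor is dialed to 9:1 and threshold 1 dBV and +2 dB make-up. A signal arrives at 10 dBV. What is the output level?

Overshoot: 10 − 1 = 9 dB.
At 9:1 the overshoot is divided by 9, leaving 1 dB above threshold.
Output = 1 + 1 = 2 dBV; make-up adds 2 dB, giving 4 dBV.

4 dBV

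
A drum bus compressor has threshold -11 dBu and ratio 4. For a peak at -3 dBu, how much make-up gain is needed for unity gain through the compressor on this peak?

Without make-up, output = threshold + overshoot/4 = -11 + 2 = -9 dBu.
Gap to target: 6 dB.

6 dB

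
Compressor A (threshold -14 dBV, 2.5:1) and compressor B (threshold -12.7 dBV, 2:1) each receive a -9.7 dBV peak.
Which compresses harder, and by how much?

A, by 1.08 dB

A: overshoot 4.3 dB → output overshoot 1.72 dB → GR 2.58 dB.
B: overshoot 3 dB → output overshoot 1.5 dB → GR 1.5 dB.
A applies 1.08 dB more gain reduction.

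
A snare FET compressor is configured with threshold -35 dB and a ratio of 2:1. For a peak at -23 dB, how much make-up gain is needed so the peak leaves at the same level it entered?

Without make-up, output = threshold + overshoot/2 = -35 + 6 = -29 dB.
Gap to target: 6 dB.

6 dB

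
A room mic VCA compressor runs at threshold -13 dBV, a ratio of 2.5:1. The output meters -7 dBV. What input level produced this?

That's 6 dB above the -13 dBV threshold.
Input overshoot = R × output overshoot = 15 dB → input = -13 + 15 = 2 dBV.

2 dBV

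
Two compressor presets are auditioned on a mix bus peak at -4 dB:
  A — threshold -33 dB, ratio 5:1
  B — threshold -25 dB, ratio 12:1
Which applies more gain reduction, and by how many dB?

A: overshoot 29 dB → output overshoot 5.8 dB → GR 23.2 dB.
B: overshoot 21 dB → output overshoot 1.75 dB → GR 19.25 dB.
A reduces 3.95 dB more.

A, by 3.95 dB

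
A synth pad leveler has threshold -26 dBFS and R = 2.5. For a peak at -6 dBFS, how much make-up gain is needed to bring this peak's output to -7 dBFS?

Without make-up, output = threshold + overshoot/2.5 = -26 + 8 = -18 dBFS.
Gap to target: 11 dB.

11 dB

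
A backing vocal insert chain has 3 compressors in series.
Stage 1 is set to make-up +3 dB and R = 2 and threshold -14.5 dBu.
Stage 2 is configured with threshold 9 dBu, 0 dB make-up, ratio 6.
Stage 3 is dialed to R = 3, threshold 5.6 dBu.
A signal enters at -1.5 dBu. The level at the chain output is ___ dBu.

Stage 1: overshoot 13 dB → 13/2 = 6.5 dB → -8 dBu; +3 dB make-up → -5 dBu.
Stage 2: below threshold (-5 ≤ 9); passes unchanged; output -5 dBu.
Stage 3: -5 dBu is at or below the 5.6 dBu threshold — no compression; output -5 dBu.

-5 dBu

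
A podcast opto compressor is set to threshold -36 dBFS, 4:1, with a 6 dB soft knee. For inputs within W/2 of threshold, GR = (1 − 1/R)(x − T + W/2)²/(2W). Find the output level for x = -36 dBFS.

-36.5625 dBFS

x − T + W/2 = -36 − (-36) + 3 = 3.
GR = (1 − 1/4) × 3² / 12 = 0.75 × 9 / 12 = 0.5625 dB.
Output = -36 − 0.5625 = -36.5625 dBFS.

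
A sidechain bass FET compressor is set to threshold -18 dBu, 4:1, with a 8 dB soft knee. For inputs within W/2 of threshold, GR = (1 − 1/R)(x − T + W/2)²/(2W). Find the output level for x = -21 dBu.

x − T + W/2 = -21 − (-18) + 4 = 1.
GR = (1 − 1/4) × 1² / 16 = 0.75 × 1 / 16 = 0.046875 dB.
Output = -21 − 0.046875 = -21.046875 dBu.

-21.046875 dBu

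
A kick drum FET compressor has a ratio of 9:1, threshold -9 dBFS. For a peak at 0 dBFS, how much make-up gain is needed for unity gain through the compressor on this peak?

8 dB

Overshoot 9 dB → 9/9 = 1 dB after compression, so the compressed level is -9 + 1 = -8 dBFS.
Make-up = target − compressed = 0 − (-8) = 8 dB.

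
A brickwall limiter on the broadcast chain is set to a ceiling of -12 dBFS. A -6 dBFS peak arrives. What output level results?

At ∞:1, everything above -12 dBFS is held at the ceiling.

-12 dBFS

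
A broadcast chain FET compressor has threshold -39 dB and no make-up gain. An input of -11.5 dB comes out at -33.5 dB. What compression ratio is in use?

5:1

Input overshoot = -11.5 − (-39) = 27.5 dB; output overshoot = -33.5 − (-39) = 5.5 dB.
Ratio = 27.5 / 5.5 = 5.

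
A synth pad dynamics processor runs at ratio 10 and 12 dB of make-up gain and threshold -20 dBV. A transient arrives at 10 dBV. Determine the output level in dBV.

10 dBV sits 30 dB over threshold.
At 10:1 the overshoot is divided by 10, leaving 3 dB above threshold.
Output = -20 + 3 = -17 dBV; make-up adds 12 dB, giving -5 dBV.

-5 dBV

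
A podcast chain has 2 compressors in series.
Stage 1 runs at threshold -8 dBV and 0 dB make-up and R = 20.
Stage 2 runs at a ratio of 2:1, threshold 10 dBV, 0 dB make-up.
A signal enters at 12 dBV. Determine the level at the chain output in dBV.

-7 dBV

Stage 1: 12 dBV is 20 dB over -8 dBV; at 20:1 that becomes 1 dB over, giving -7 dBV.
Stage 2: -7 dBV ≤ 10 dBV, so stage 2 doesn't engage; output -7 dBV.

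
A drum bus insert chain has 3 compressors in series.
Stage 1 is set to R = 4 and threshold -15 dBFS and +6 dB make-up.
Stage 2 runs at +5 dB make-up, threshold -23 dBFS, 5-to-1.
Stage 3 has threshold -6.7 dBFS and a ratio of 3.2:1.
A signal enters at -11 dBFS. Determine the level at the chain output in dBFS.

-15 dBFS

Stage 1: overshoot 4 dB → 4/4 = 1 dB → -14 dBFS; +6 dB make-up → -8 dBFS.
Stage 2: -8 dBFS is 15 dB over -23 dBFS; at 5:1 that becomes 3 dB over, giving -20 dBFS; +5 dB make-up → -15 dBFS.
Stage 3: -15 dBFS ≤ -6.7 dBFS, so stage 3 doesn't engage; output -15 dBFS.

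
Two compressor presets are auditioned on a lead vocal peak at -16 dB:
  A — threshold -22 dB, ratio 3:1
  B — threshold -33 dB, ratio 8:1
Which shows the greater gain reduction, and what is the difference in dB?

B, by 10.875 dB

A: 6 dB over, compressed to 2 dB over, so 4 dB of GR.
B: 17 dB over, compressed to 2.125 dB over, so 14.875 dB of GR.
B reduces 10.875 dB more.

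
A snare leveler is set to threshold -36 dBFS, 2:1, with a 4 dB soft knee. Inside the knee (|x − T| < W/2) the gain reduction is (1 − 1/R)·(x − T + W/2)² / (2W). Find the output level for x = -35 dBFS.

-35.5625 dBFS

x − T + W/2 = -35 − (-36) + 2 = 3.
GR = (1 − 1/2) × 3² / 8 = 0.5 × 9 / 8 = 0.5625 dB.
Output = -35 − 0.5625 = -35.5625 dBFS.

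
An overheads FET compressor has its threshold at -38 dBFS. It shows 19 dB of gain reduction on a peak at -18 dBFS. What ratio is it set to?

Input overshoot = -18 − (-38) = 20 dB.
Output overshoot = 20 − 19 = 1 dB.
Ratio = input overshoot / output overshoot = 20 / 1 = 20.

20:1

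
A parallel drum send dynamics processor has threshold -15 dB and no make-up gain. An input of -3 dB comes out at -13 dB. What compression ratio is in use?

6:1

Input overshoot = -3 − (-15) = 12 dB; output overshoot = -13 − (-15) = 2 dB.
Ratio = 12 / 2 = 6.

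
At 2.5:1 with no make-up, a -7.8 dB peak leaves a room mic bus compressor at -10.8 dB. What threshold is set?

Input is 5 dB above T (since output overshoot × R = input overshoot: (-10.8 − T)·2.5 = -7.8 − T gives T = -12.8 dB).
Check: -12.8 + (-7.8 − (-12.8))/2.5 = -12.8 + 2 = -10.8 dB. ✓

-12.8 dB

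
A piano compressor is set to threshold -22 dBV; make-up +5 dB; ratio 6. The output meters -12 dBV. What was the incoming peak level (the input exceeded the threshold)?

Stripping the +5 dB make-up gives -17 dBV at the gain stage.
Post-compression overshoot = -17 − (-22) = 5 dB.
Undo the ratio: input overshoot = 5 × 6 = 30 dB, giving input = 8 dBV.

8 dBV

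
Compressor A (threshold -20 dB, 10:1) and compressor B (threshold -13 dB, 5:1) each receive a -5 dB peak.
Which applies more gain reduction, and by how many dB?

A, by 7.1 dB

A: 15 dB over, compressed to 1.5 dB over, so 13.5 dB of GR.
B: 8 dB over, compressed to 1.6 dB over, so 6.4 dB of GR.
Difference: 7.1 dB in favour of A.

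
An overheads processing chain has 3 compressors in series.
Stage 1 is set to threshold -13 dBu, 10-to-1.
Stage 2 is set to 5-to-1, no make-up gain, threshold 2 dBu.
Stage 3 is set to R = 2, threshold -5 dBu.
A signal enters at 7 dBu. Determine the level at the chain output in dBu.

Stage 1: 7 dBu is 20 dB over -13 dBu; at 10:1 that becomes 2 dB over, giving -11 dBu.
Stage 2: -11 dBu is at or below the 2 dBu threshold — no compression; output -11 dBu.
Stage 3: -11 dBu is at or below the -5 dBu threshold — no compression; output -11 dBu.

-11 dBu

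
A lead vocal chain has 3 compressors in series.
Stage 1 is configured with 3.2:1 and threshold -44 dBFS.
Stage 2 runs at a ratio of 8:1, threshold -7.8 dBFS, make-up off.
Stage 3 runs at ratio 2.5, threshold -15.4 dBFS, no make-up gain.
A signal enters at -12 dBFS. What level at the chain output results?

Stage 1: overshoot 32 dB → 32/3.2 = 10 dB → -34 dBFS.
Stage 2: -34 dBFS is at or below the -7.8 dBFS threshold — no compression; output -34 dBFS.
Stage 3: -34 dBFS is at or below the -15.4 dBFS threshold — no compression; output -34 dBFS.

-34 dBFS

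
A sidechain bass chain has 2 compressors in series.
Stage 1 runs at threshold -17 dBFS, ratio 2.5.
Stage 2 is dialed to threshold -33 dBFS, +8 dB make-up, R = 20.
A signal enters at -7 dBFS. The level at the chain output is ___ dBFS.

-24 dBFS

Stage 1: 10 dB above -17 dBFS, reduced 2.5:1 to 4 dB above → -13 dBFS.
Stage 2: 20 dB above -33 dBFS, reduced 20:1 to 1 dB above → -32 dBFS; +8 dB make-up → -24 dBFS.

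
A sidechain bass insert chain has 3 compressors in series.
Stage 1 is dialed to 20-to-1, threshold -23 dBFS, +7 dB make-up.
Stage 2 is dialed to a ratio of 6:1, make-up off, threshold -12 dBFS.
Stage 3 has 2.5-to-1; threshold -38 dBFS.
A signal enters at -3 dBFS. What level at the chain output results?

-28.8 dBFS

Stage 1: overshoot 20 dB → 20/20 = 1 dB → -22 dBFS; +7 dB make-up → -15 dBFS.
Stage 2: -15 dBFS ≤ -12 dBFS, so stage 2 doesn't engage; output -15 dBFS.
Stage 3: -15 dBFS is 23 dB over -38 dBFS; at 2.5:1 that becomes 9.2 dB over, giving -28.8 dBFS.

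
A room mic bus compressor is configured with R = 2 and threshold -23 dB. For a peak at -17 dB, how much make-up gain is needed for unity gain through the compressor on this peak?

The peak compresses to -23 + 6/2 = -20 dB.
To reach -17 dB requires -17 − (-20) = 3 dB of make-up.

3 dB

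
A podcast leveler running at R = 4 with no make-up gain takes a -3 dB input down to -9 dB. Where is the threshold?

Gain reduction = -3 − (-9) = 6 dB; output overshoot = GR / (R − 1) = 6 / 3 = 2 dB.
Threshold = output − output overshoot = -9 − 2 = -11 dB.

-11 dB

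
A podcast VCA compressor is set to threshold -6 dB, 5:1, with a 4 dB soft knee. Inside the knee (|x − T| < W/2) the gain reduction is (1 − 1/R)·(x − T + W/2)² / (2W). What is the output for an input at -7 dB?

x − T + W/2 = -7 − (-6) + 2 = 1.
GR = (1 − 1/5) × 1² / 8 = 0.8 × 1 / 8 = 0.1 dB.
Output = -7 − 0.1 = -7.1 dB.

-7.1 dB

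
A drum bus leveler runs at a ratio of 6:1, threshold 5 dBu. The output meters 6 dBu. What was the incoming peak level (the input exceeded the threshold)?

The compressed level sits 6 − 5 = 1 dB over threshold.
Input overshoot = R × output overshoot = 6 dB → input = 5 + 6 = 11 dBu.

11 dBu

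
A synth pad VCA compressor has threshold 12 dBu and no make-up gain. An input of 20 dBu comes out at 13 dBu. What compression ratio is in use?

8:1

Input overshoot = 20 − 12 = 8 dB; output overshoot = 13 − 12 = 1 dB.
Ratio = 8 / 1 = 8.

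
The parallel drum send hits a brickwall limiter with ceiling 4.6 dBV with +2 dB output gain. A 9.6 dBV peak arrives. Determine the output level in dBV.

6.6 dBV

At ∞:1, everything above 4.6 dBV is held at the ceiling.
Output gain then adds 2 dB: 4.6 + 2 = 6.6 dBV.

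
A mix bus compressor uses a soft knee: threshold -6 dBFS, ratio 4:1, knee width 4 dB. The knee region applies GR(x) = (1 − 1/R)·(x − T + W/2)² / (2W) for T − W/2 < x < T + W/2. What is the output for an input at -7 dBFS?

x − T + W/2 = -7 − (-6) + 2 = 1.
GR = (1 − 1/4) × 1² / 8 = 0.75 × 1 / 8 = 0.09375 dB.
Output = -7 − 0.09375 = -7.09375 dBFS.

-7.09375 dBFS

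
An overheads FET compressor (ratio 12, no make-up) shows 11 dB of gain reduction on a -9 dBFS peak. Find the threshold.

Input is 12 dB above T (since output overshoot × R = input overshoot: (-20 − T)·12 = -9 − T gives T = -21 dBFS).
Check: -21 + (-9 − (-21))/12 = -21 + 1 = -20 dBFS. ✓

-21 dBFS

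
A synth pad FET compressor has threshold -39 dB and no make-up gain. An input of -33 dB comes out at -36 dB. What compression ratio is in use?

Input overshoot = -33 − (-39) = 6 dB; output overshoot = -36 − (-39) = 3 dB.
Ratio = 6 / 3 = 2.

2:1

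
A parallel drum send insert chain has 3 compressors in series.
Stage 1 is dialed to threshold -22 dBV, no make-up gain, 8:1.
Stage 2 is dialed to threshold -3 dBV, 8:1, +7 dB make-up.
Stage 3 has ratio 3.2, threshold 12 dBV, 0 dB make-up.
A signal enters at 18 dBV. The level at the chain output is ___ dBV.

-10 dBV

Stage 1: 40 dB above -22 dBV, reduced 8:1 to 5 dB above → -17 dBV.
Stage 2: below threshold (-17 ≤ -3); passes unchanged; make-up brings it to -10 dBV.
Stage 3: -10 dBV ≤ 12 dBV, so stage 3 doesn't engage; output -10 dBV.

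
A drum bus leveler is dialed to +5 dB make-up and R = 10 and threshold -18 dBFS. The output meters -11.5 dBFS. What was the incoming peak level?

Stripping the +5 dB make-up gives -16.5 dBFS at the gain stage.
Post-compression overshoot = -16.5 − (-18) = 1.5 dB.
Before 10:1 compression the overshoot was 1.5 × 10 = 15 dB, so input = -18 + 15 = -3 dBFS.

-3 dBFS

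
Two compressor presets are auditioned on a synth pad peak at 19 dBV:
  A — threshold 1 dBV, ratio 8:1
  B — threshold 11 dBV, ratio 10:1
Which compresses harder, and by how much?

A: GR = 18 − 18/8 = 15.75 dB.
B: GR = 8 − 8/10 = 7.2 dB.
Difference: 8.55 dB in favour of A.

A, by 8.55 dB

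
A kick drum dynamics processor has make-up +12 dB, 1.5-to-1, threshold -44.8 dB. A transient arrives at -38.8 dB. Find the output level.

-28.8 dB

Overshoot: -38.8 − (-44.8) = 6 dB.
At 1.5:1 the overshoot is divided by 1.5, leaving 4 dB above threshold.
So the level is -44.8 + 4 = -40.8 dB; make-up adds 12 dB, giving -28.8 dB.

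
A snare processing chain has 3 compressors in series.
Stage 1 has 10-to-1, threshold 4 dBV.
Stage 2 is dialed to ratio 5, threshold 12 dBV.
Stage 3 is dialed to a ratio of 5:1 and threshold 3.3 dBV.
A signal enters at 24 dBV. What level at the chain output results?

Stage 1: 20 dB above 4 dBV, reduced 10:1 to 2 dB above → 6 dBV.
Stage 2: below threshold (6 ≤ 12); passes unchanged; output 6 dBV.
Stage 3: overshoot 2.7 dB → 2.7/5 = 0.54 dB → 3.84 dBV.

3.84 dBV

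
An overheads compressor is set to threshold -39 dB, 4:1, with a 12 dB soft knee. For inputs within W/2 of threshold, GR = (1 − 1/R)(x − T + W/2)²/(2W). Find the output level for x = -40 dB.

x − T + W/2 = -40 − (-39) + 6 = 5.
GR = (1 − 1/4) × 5² / 24 = 0.75 × 25 / 24 = 0.78125 dB.
Output = -40 − 0.78125 = -40.78125 dB.

-40.78125 dB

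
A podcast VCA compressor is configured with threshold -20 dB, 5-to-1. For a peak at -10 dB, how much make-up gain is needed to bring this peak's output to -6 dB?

Overshoot 10 dB → 10/5 = 2 dB after compression, so the compressed level is -20 + 2 = -18 dB.
Make-up = target − compressed = -6 − (-18) = 12 dB.

12 dB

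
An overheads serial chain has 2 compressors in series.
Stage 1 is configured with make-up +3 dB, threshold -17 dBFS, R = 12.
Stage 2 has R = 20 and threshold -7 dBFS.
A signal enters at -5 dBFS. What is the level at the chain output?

-13 dBFS

Stage 1: 12 dB above -17 dBFS, reduced 12:1 to 1 dB above → -16 dBFS; +3 dB make-up → -13 dBFS.
Stage 2: below threshold (-13 ≤ -7); passes unchanged; output -13 dBFS.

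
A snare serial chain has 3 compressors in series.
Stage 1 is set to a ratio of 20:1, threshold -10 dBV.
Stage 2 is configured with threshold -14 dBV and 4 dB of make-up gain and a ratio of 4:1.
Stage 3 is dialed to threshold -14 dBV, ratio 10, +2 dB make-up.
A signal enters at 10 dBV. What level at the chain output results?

Stage 1: 10 dBV is 20 dB over -10 dBV; at 20:1 that becomes 1 dB over, giving -9 dBV.
Stage 2: overshoot 5 dB → 5/4 = 1.25 dB → -12.75 dBV; +4 dB make-up → -8.75 dBV.
Stage 3: overshoot 5.25 dB → 5.25/10 = 0.525 dB → -13.475 dBV; +2 dB make-up → -11.475 dBV.

-11.475 dBV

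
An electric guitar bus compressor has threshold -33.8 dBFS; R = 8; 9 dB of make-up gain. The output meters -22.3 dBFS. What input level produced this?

Stripping the +9 dB make-up gives -31.3 dBFS at the gain stage.
Post-compression overshoot = -31.3 − (-33.8) = 2.5 dB.
Input overshoot = R × output overshoot = 20 dB → input = -33.8 + 20 = -13.8 dBFS.

-13.8 dBFS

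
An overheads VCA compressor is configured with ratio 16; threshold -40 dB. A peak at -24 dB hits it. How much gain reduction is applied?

15 dB

-24 dB exceeds the threshold by 16 dB.
A 16:1 ratio leaves 1 dB of that excess.
So the signal is attenuated by 16 − 1 = 15 dB.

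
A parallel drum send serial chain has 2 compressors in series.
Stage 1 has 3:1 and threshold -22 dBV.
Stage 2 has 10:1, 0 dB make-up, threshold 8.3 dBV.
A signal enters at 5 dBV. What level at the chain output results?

-13 dBV

Stage 1: overshoot 27 dB → 27/3 = 9 dB → -13 dBV.
Stage 2: -13 dBV ≤ 8.3 dBV, so stage 2 doesn't engage; output -13 dBV.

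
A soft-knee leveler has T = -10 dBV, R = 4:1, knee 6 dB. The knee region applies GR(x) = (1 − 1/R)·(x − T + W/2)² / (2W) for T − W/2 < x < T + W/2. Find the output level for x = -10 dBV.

x − T + W/2 = -10 − (-10) + 3 = 3.
GR = (1 − 1/4) × 3² / 12 = 0.75 × 9 / 12 = 0.5625 dB.
Output = -10 − 0.5625 = -10.5625 dBV.

-10.5625 dBV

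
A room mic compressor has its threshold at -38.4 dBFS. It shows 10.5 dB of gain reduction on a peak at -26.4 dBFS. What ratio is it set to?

Input overshoot = -26.4 − (-38.4) = 12 dB.
Output overshoot = 12 − 10.5 = 1.5 dB.
Ratio = input overshoot / output overshoot = 12 / 1.5 = 8.

8:1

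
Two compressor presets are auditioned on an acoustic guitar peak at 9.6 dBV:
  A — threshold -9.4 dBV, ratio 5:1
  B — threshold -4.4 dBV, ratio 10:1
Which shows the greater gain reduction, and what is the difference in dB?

A: 19 dB over, compressed to 3.8 dB over, so 15.2 dB of GR.
B: 14 dB over, compressed to 1.4 dB over, so 12.6 dB of GR.
Difference: 2.6 dB in favour of A.

A, by 2.6 dB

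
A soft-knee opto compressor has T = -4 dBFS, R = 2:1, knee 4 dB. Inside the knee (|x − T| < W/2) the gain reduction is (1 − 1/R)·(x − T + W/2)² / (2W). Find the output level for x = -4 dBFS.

x − T + W/2 = -4 − (-4) + 2 = 2.
GR = (1 − 1/2) × 2² / 8 = 0.5 × 4 / 8 = 0.25 dB.
Output = -4 − 0.25 = -4.25 dBFS.

-4.25 dBFS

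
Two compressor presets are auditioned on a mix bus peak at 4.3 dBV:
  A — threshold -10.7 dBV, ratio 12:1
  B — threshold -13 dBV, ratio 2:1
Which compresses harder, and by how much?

A: GR = 15 − 15/12 = 13.75 dB.
B: GR = 17.3 − 17.3/2 = 8.65 dB.
A reduces 5.1 dB more.

A, by 5.1 dB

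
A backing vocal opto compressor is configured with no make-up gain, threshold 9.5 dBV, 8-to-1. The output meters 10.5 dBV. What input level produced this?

17.5 dBV

That's 1 dB above the 9.5 dBV threshold.
Input overshoot = R × output overshoot = 8 dB → input = 9.5 + 8 = 17.5 dBV.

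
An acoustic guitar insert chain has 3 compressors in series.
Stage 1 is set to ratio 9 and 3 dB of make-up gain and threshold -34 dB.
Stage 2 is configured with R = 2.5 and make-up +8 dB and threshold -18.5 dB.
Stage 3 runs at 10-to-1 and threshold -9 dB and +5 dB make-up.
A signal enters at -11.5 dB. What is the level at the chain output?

Stage 1: overshoot 22.5 dB → 22.5/9 = 2.5 dB → -31.5 dB; +3 dB make-up → -28.5 dB.
Stage 2: -28.5 dB ≤ -18.5 dB, so stage 2 doesn't engage; make-up brings it to -20.5 dB.
Stage 3: -20.5 dB is at or below the -9 dB threshold — no compression; make-up brings it to -15.5 dB.

-15.5 dB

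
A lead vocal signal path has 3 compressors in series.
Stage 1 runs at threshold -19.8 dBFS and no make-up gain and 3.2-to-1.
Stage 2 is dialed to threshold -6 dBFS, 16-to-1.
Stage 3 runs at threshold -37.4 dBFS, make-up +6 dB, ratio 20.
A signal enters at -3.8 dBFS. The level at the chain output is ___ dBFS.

Stage 1: 16 dB above -19.8 dBFS, reduced 3.2:1 to 5 dB above → -14.8 dBFS.
Stage 2: -14.8 dBFS ≤ -6 dBFS, so stage 2 doesn't engage; output -14.8 dBFS.
Stage 3: -14.8 dBFS is 22.6 dB over -37.4 dBFS; at 20:1 that becomes 1.13 dB over, giving -36.27 dBFS; +6 dB make-up → -30.27 dBFS.

-30.27 dBFS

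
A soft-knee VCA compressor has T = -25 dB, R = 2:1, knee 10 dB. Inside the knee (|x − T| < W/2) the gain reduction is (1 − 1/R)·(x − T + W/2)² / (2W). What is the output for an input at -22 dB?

-23.6 dB

x − T + W/2 = -22 − (-25) + 5 = 8.
GR = (1 − 1/2) × 8² / 20 = 0.5 × 64 / 20 = 1.6 dB.
Output = -22 − 1.6 = -23.6 dB.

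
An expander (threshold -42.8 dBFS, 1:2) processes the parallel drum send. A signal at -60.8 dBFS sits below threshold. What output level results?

The input is 18 dB below the -42.8 dBFS threshold.
A 1:2 expander multiplies undershoot by 2: 18 × 2 = 36 dB below threshold.
Output = -42.8 − 36 = -78.8 dBFS.

-78.8 dBFS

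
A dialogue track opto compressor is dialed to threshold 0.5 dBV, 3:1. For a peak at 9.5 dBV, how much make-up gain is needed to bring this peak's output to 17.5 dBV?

Without make-up, output = threshold + overshoot/3 = 0.5 + 3 = 3.5 dBV.
Gap to target: 14 dB.

14 dB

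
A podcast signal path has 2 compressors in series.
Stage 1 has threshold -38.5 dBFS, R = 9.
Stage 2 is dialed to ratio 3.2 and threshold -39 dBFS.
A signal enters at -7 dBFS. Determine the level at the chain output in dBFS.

-37.75 dBFS

Stage 1: -7 dBFS is 31.5 dB over -38.5 dBFS; at 9:1 that becomes 3.5 dB over, giving -35 dBFS.
Stage 2: -35 dBFS is 4 dB over -39 dBFS; at 3.2:1 that becomes 1.25 dB over, giving -37.75 dBFS.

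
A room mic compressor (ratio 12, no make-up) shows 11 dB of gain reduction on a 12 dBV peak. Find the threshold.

0 dBV

Gain reduction = 12 − 1 = 11 dB; output overshoot = GR / (R − 1) = 11 / 11 = 1 dB.
Threshold = output − output overshoot = 1 − 1 = 0 dBV.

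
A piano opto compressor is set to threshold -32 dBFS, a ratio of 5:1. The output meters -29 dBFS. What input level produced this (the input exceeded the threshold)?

-17 dBFS

Post-compression overshoot = -29 − (-32) = 3 dB.
Before 5:1 compression the overshoot was 3 × 5 = 15 dB, so input = -32 + 15 = -17 dBFS.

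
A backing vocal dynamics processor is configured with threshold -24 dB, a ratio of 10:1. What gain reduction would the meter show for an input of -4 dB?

18 dB

The signal is 20 dB above threshold.
At 10:1, output sits 20/10 = 2 dB above threshold.
GR = overshoot in − overshoot out = 20 − 2 = 18 dB.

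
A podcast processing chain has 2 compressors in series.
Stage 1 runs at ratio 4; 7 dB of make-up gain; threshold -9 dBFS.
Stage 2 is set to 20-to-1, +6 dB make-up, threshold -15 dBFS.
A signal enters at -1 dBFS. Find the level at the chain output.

Stage 1: 8 dB above -9 dBFS, reduced 4:1 to 2 dB above → -7 dBFS; +7 dB make-up → 0 dBFS.
Stage 2: overshoot 15 dB → 15/20 = 0.75 dB → -14.25 dBFS; +6 dB make-up → -8.25 dBFS.

-8.25 dBFS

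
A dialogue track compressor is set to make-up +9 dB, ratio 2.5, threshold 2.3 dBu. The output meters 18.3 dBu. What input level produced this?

Stripping the +9 dB make-up gives 9.3 dBu at the gain stage.
The compressed level sits 9.3 − 2.3 = 7 dB over threshold.
Before 2.5:1 compression the overshoot was 7 × 2.5 = 17.5 dB, so input = 2.3 + 17.5 = 19.8 dBu.

19.8 dBu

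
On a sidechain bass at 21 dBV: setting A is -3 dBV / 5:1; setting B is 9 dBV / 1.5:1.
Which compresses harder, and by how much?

A, by 15.2 dB

A: GR = 24 − 24/5 = 19.2 dB.
B: GR = 12 − 12/1.5 = 4 dB.
A reduces 15.2 dB more.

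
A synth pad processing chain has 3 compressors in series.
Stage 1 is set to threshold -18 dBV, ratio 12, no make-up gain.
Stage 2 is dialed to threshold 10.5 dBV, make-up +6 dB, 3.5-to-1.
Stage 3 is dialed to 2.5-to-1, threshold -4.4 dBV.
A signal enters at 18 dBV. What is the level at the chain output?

Stage 1: 36 dB above -18 dBV, reduced 12:1 to 3 dB above → -15 dBV.
Stage 2: -15 dBV is at or below the 10.5 dBV threshold — no compression; make-up brings it to -9 dBV.
Stage 3: -9 dBV ≤ -4.4 dBV, so stage 3 doesn't engage; output -9 dBV.

-9 dBV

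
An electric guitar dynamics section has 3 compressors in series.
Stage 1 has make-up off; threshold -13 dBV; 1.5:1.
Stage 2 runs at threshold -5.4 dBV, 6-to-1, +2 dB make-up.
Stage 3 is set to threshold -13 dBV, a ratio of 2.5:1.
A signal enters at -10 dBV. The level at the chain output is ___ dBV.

Stage 1: -10 dBV is 3 dB over -13 dBV; at 1.5:1 that becomes 2 dB over, giving -11 dBV.
Stage 2: -11 dBV ≤ -5.4 dBV, so stage 2 doesn't engage; make-up brings it to -9 dBV.
Stage 3: -9 dBV is 4 dB over -13 dBV; at 2.5:1 that becomes 1.6 dB over, giving -11.4 dBV.

-11.4 dBV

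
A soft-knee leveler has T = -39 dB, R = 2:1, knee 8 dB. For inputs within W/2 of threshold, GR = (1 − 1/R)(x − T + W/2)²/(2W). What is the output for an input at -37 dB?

x − T + W/2 = -37 − (-39) + 4 = 6.
GR = (1 − 1/2) × 6² / 16 = 0.5 × 36 / 16 = 1.125 dB.
Output = -37 − 1.125 = -38.125 dB.

-38.125 dB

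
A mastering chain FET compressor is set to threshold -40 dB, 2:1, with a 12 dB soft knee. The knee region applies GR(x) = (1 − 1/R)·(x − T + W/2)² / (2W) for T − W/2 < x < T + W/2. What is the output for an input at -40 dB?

x − T + W/2 = -40 − (-40) + 6 = 6.
GR = (1 − 1/2) × 6² / 24 = 0.5 × 36 / 24 = 0.75 dB.
Output = -40 − 0.75 = -40.75 dB.

-40.75 dB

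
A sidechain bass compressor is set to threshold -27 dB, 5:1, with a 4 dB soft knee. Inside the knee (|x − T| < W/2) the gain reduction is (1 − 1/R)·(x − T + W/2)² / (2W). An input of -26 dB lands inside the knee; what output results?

x − T + W/2 = -26 − (-27) + 2 = 3.
GR = (1 − 1/5) × 3² / 8 = 0.8 × 9 / 8 = 0.9 dB.
Output = -26 − 0.9 = -26.9 dB.

-26.9 dB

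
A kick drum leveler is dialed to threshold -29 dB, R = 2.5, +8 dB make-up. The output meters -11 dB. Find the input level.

-4 dB

Stripping the +8 dB make-up gives -19 dB at the gain stage.
That's 10 dB above the -29 dB threshold.
Input overshoot = R × output overshoot = 25 dB → input = -29 + 25 = -4 dB.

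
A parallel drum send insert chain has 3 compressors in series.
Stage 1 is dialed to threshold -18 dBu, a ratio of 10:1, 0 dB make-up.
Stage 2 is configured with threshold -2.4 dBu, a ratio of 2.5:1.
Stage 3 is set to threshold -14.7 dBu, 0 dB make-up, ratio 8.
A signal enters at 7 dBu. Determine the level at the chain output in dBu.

-15.5 dBu

Stage 1: 7 dBu is 25 dB over -18 dBu; at 10:1 that becomes 2.5 dB over, giving -15.5 dBu.
Stage 2: -15.5 dBu ≤ -2.4 dBu, so stage 2 doesn't engage; output -15.5 dBu.
Stage 3: -15.5 dBu ≤ -14.7 dBu, so stage 3 doesn't engage; output -15.5 dBu.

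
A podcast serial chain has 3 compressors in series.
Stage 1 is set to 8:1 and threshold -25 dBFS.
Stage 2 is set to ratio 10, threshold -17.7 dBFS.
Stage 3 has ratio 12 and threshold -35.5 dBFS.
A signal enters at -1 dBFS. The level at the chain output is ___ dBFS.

Stage 1: -1 dBFS is 24 dB over -25 dBFS; at 8:1 that becomes 3 dB over, giving -22 dBFS.
Stage 2: -22 dBFS ≤ -17.7 dBFS, so stage 2 doesn't engage; output -22 dBFS.
Stage 3: -22 dBFS is 13.5 dB over -35.5 dBFS; at 12:1 that becomes 1.125 dB over, giving -34.375 dBFS.

-34.375 dBFS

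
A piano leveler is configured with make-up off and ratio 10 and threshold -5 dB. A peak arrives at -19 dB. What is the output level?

-19 dB

-19 dB is 14 dB below the -5 dB threshold, so no gain reduction is applied.
Output = input = -19 dB.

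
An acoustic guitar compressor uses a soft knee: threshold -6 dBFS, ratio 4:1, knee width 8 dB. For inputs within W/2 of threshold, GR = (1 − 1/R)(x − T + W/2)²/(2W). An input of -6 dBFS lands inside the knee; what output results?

-6.75 dBFS

x − T + W/2 = -6 − (-6) + 4 = 4.
GR = (1 − 1/4) × 4² / 16 = 0.75 × 16 / 16 = 0.75 dB.
Output = -6 − 0.75 = -6.75 dBFS.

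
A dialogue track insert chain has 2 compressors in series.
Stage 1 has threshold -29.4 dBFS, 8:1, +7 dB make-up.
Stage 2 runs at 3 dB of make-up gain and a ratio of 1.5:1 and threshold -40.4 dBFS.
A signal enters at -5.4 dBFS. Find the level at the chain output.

Stage 1: -5.4 dBFS is 24 dB over -29.4 dBFS; at 8:1 that becomes 3 dB over, giving -26.4 dBFS; +7 dB make-up → -19.4 dBFS.
Stage 2: overshoot 21 dB → 21/1.5 = 14 dB → -26.4 dBFS; +3 dB make-up → -23.4 dBFS.

-23.4 dBFS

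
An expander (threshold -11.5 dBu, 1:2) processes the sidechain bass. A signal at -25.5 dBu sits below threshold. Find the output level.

-39.5 dBu

Below threshold, a 1:2 expander applies gain = (2−1)×(T − x) of attenuation.
(2−1) × 14 = 14 dB, so output = -25.5 − 14 = -39.5 dBu.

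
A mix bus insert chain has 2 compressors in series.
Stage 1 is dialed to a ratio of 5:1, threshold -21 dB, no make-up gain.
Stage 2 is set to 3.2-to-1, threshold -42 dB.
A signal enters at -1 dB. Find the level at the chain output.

-34.1875 dB

Stage 1: 20 dB above -21 dB, reduced 5:1 to 4 dB above → -17 dB.
Stage 2: overshoot 25 dB → 25/3.2 = 7.8125 dB → -34.1875 dB.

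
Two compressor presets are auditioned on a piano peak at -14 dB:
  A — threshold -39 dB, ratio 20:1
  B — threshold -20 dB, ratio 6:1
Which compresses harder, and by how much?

A: GR = 25 − 25/20 = 23.75 dB.
B: GR = 6 − 6/6 = 5 dB.
A reduces 18.75 dB more.

A, by 18.75 dB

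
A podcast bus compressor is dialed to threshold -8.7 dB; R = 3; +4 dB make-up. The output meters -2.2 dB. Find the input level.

Remove make-up: -2.2 − 4 = -6.2 dB.
Post-compression overshoot = -6.2 − (-8.7) = 2.5 dB.
Undo the ratio: input overshoot = 2.5 × 3 = 7.5 dB, giving input = -1.2 dB.

-1.2 dB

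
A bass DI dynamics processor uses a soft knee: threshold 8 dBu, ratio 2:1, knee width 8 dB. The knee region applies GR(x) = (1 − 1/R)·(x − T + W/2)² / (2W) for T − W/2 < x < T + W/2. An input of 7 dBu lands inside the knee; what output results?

6.71875 dBu

x − T + W/2 = 7 − 8 + 4 = 3.
GR = (1 − 1/2) × 3² / 16 = 0.5 × 9 / 16 = 0.28125 dB.
Output = 7 − 0.28125 = 6.71875 dBu.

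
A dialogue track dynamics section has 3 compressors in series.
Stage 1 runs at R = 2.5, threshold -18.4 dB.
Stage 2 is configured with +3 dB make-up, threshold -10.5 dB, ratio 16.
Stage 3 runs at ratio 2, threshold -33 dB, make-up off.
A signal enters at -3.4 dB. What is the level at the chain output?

Stage 1: overshoot 15 dB → 15/2.5 = 6 dB → -12.4 dB.
Stage 2: -12.4 dB is at or below the -10.5 dB threshold — no compression; make-up brings it to -9.4 dB.
Stage 3: overshoot 23.6 dB → 23.6/2 = 11.8 dB → -21.2 dB.

-21.2 dB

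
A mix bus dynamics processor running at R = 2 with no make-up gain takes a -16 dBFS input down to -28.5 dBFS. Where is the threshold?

Gain reduction = -16 − (-28.5) = 12.5 dB; output overshoot = GR / (R − 1) = 12.5 / 1 = 12.5 dB.
Threshold = output − output overshoot = -28.5 − 12.5 = -41 dBFS.

-41 dBFS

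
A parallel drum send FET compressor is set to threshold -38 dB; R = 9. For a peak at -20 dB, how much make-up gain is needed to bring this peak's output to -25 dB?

11 dB

Overshoot 18 dB → 18/9 = 2 dB after compression, so the compressed level is -38 + 2 = -36 dB.
Make-up = target − compressed = -25 − (-36) = 11 dB.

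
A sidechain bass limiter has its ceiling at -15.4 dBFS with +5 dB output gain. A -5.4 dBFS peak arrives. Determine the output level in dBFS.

At ∞:1, everything above -15.4 dBFS is held at the ceiling.
Output gain then adds 5 dB: -15.4 + 5 = -10.4 dBFS.

-10.4 dBFS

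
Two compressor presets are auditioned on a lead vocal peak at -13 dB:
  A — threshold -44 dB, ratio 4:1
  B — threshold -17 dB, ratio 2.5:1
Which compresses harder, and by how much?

A, by 20.85 dB

A: overshoot 31 dB → output overshoot 7.75 dB → GR 23.25 dB.
B: overshoot 4 dB → output overshoot 1.6 dB → GR 2.4 dB.
A applies 20.85 dB more gain reduction.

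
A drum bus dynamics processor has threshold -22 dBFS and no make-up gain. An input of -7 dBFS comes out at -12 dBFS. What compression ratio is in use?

1.5:1

Input overshoot = -7 − (-22) = 15 dB; output overshoot = -12 − (-22) = 10 dB.
Ratio = 15 / 10 = 1.5.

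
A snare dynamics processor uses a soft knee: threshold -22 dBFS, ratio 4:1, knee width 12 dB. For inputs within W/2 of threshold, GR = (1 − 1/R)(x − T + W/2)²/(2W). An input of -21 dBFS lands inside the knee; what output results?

-22.53125 dBFS

x − T + W/2 = -21 − (-22) + 6 = 7.
GR = (1 − 1/4) × 7² / 24 = 0.75 × 49 / 24 = 1.53125 dB.
Output = -21 − 1.53125 = -22.53125 dBFS.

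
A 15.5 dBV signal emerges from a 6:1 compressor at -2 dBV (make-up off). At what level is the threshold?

-5.5 dBV

Let T be the threshold. Output overshoot = (input overshoot)/R, so -2 − T = (15.5 − T)/6.
6·(-2 − T) = 15.5 − T → 5·T = -12 − 15.5 = -27.5.
T = -27.5/5 = -5.5 dBV.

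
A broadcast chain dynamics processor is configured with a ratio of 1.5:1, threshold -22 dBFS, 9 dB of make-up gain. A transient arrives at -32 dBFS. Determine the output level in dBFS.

-32 dBFS is 10 dB below the -22 dBFS threshold, so no gain reduction is applied.
Make-up gain adds 9 dB: -32 + 9 = -23 dBFS.

-23 dBFS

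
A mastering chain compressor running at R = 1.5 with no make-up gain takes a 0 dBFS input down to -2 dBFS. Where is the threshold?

Input is 6 dB above T (since output overshoot × R = input overshoot: (-2 − T)·1.5 = 0 − T gives T = -6 dBFS).
Check: -6 + (0 − (-6))/1.5 = -6 + 4 = -2 dBFS. ✓

-6 dBFS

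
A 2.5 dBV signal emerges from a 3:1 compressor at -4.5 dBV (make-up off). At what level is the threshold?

-8 dBV

Let T be the threshold. Output overshoot = (input overshoot)/R, so -4.5 − T = (2.5 − T)/3.
3·(-4.5 − T) = 2.5 − T → 2·T = -13.5 − 2.5 = -16.
T = -16/2 = -8 dBV.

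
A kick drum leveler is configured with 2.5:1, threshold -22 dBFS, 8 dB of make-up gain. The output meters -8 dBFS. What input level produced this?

Before make-up, the level was -8 − 8 = -16 dBFS.
That's 6 dB above the -22 dBFS threshold.
Before 2.5:1 compression the overshoot was 6 × 2.5 = 15 dB, so input = -22 + 15 = -7 dBFS.

-7 dBFS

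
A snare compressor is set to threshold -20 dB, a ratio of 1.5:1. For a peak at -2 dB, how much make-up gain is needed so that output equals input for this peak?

Without make-up, output = threshold + overshoot/1.5 = -20 + 12 = -8 dB.
Gap to target: 6 dB.

6 dB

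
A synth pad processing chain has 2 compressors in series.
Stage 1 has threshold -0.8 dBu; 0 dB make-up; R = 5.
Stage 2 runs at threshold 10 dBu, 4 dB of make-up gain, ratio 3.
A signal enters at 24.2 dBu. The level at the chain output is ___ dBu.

Stage 1: 24.2 dBu is 25 dB over -0.8 dBu; at 5:1 that becomes 5 dB over, giving 4.2 dBu.
Stage 2: below threshold (4.2 ≤ 10); passes unchanged; make-up brings it to 8.2 dBu.

8.2 dBu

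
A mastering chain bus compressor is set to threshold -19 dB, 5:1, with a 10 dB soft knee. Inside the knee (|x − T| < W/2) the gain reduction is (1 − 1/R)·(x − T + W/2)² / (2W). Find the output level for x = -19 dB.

x − T + W/2 = -19 − (-19) + 5 = 5.
GR = (1 − 1/5) × 5² / 20 = 0.8 × 25 / 20 = 1 dB.
Output = -19 − 1 = -20 dB.

-20 dB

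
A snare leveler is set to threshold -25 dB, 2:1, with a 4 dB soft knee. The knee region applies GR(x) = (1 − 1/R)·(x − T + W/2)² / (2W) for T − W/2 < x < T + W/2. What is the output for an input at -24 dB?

-24.5625 dB

x − T + W/2 = -24 − (-25) + 2 = 3.
GR = (1 − 1/2) × 3² / 8 = 0.5 × 9 / 8 = 0.5625 dB.
Output = -24 − 0.5625 = -24.5625 dB.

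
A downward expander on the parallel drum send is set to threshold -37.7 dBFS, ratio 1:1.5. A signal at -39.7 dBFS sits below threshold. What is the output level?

-40.7 dBFS

The input is 2 dB below the -37.7 dBFS threshold.
A 1:1.5 expander multiplies undershoot by 1.5: 2 × 1.5 = 3 dB below threshold.
Output = -37.7 − 3 = -40.7 dBFS.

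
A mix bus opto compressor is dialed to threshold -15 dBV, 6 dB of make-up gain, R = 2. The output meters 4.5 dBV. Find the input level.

Before make-up, the level was 4.5 − 6 = -1.5 dBV.
The compressed level sits -1.5 − (-15) = 13.5 dB over threshold.
Input overshoot = R × output overshoot = 27 dB → input = -15 + 27 = 12 dBV.

12 dBV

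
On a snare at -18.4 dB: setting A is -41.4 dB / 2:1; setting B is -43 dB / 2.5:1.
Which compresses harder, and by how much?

B, by 3.26 dB

A: overshoot 23 dB → output overshoot 11.5 dB → GR 11.5 dB.
B: overshoot 24.6 dB → output overshoot 9.84 dB → GR 14.76 dB.
Difference: 3.26 dB in favour of B.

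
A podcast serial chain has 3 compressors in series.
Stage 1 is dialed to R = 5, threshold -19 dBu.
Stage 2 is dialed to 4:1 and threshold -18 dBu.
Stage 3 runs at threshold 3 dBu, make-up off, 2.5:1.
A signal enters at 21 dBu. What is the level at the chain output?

-16.25 dBu

Stage 1: 40 dB above -19 dBu, reduced 5:1 to 8 dB above → -11 dBu.
Stage 2: overshoot 7 dB → 7/4 = 1.75 dB → -16.25 dBu.
Stage 3: -16.25 dBu is at or below the 3 dBu threshold — no compression; output -16.25 dBu.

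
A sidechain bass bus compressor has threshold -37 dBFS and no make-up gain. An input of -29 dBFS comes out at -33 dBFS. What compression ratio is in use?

2:1

Input overshoot = -29 − (-37) = 8 dB; output overshoot = -33 − (-37) = 4 dB.
Ratio = 8 / 4 = 2.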